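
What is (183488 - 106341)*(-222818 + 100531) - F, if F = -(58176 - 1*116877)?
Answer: -9434133890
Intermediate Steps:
F = 58701 (F = -(58176 - 116877) = -1*(-58701) = 58701)
(183488 - 106341)*(-222818 + 100531) - F = (183488 - 106341)*(-222818 + 100531) - 1*58701 = 77147*(-122287) - 58701 = -9434075189 - 58701 = -9434133890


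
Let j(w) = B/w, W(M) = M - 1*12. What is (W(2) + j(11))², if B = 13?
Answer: 9409/121 ≈ 77.760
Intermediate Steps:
W(M) = -12 + M (W(M) = M - 12 = -12 + M)
j(w) = 13/w
(W(2) + j(11))² = ((-12 + 2) + 13/11)² = (-10 + 13*(1/11))² = (-10 + 13/11)² = (-97/11)² = 9409/121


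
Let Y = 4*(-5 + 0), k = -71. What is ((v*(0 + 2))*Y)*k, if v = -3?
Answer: -8520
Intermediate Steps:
Y = -20 (Y = 4*(-5) = -20)
((v*(0 + 2))*Y)*k = (-3*(0 + 2)*(-20))*(-71) = (-3*2*(-20))*(-71) = -6*(-20)*(-71) = 120*(-71) = -8520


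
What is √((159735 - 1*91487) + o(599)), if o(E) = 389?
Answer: √68637 ≈ 261.99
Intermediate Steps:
√((159735 - 1*91487) + o(599)) = √((159735 - 1*91487) + 389) = √((159735 - 91487) + 389) = √(68248 + 389) = √68637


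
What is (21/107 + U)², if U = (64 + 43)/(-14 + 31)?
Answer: 139381636/3308761 ≈ 42.125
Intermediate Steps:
U = 107/17 ≈ 6.2941
(21/107 + U)² = (21/107 + 107/17)² = (11806/1819)² = 139381636/3308761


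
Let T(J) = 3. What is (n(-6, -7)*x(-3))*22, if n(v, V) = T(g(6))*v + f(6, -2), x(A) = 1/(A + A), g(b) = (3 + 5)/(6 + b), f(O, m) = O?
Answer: 44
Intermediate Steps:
g(b) = 8/(6 + b)
x(A) = 1/(2*A)
n(v, V) = 6 + 3*v (n(v, V) = 3*v + 6 = 6 + 3*v)
(n(-6, -7)*x(-3))*22 = ((6 + 3*(-6))*((½)/(-3)))*22 = ((6 - 18)*((½)*(-⅓)))*22 = -12*(-⅙)*22 = 2*22 = 44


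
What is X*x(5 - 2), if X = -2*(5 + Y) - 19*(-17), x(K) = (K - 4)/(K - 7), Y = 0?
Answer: 313/4 ≈ 78.250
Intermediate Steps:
x(K) = (-4 + K)/(-7 + K)
X = 313 (X = -2*(5 + 0) - 19*(-17) = -2*5 + 323 = -10 + 323 = 313)
X*x(5 - 2) = 313*((-4 + (5 - 2))/(-7 + (5 - 2))) = 313*((-4 + 3)/(-7 + 3)) = 313*(-1/(-4)) = 313*(-¼*(-1)) = 313*(¼) = 313/4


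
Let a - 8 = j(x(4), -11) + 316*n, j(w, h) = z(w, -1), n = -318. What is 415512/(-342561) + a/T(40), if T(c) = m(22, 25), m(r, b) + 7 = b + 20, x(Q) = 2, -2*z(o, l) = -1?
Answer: -22957431637/8678212 ≈ -2645.4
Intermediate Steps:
z(o, l) = ½ (z(o, l) = -½*(-1) = ½)
j(w, h) = ½
m(r, b) = 13 + b (m(r, b) = -7 + (b + 20) = -7 + (20 + b) = 13 + b)
a = -200959/2 (a = 8 + (½ + 316*(-318)) = 8 + (½ - 100488) = 8 - 200975/2 = -200959/2 ≈ -1.0048e+5)
T(c) = 38 (T(c) = 13 + 25 = 38)
415512/(-342561) + a/T(40) = 415512/(-342561) - 200959/2/38 = 415512*(-1/342561) - 200959/2*1/38 = -138504/114187 - 200959/76 = -22957431637/8678212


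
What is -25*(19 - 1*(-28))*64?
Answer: -75200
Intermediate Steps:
-25*(19 - 1*(-28))*64 = -25*(19 + 28)*64 = -25*47*64 = -1175*64 = -75200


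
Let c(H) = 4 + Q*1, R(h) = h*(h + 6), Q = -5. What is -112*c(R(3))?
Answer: 112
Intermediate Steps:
R(h) = h*(6 + h)
c(H) = -1 (c(H) = 4 - 5*1 = 4 - 5 = -1)
-112*c(R(3)) = -112*(-1) = 112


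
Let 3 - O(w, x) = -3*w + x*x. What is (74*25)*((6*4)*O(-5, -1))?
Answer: -577200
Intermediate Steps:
O(w, x) = 3 - x² + 3*w (O(w, x) = 3 - (-3*w + x*x) = 3 - (-3*w + x²) = 3 - (x² - 3*w) = 3 + (-x² + 3*w) = 3 - x² + 3*w)
(74*25)*((6*4)*O(-5, -1)) = (74*25)*((6*4)*(3 - 1*(-1)² + 3*(-5))) = 1850*(24*(3 - 1*1 - 15)) = 1850*(24*(3 - 1 - 15)) = 1850*(24*(-13)) = 1850*(-312) = -577200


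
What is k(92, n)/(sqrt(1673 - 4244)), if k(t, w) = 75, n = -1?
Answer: -25*I*sqrt(2571)/857 ≈ -1.4791*I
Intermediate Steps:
k(92, n)/(sqrt(1673 - 4244)) = 75/(sqrt(1673 - 4244)) = 75/(sqrt(-2571)) = 75/((I*sqrt(2571))) = 75*(-I*sqrt(2571)/2571) = -25*I*sqrt(2571)/857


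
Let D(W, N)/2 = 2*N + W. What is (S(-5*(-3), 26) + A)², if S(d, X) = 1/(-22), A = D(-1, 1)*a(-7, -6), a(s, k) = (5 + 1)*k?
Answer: 2512225/484 ≈ 5190.5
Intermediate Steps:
D(W, N) = 2*W + 4*N (D(W, N) = 2*(2*N + W) = 2*(W + 2*N) = 2*W + 4*N)
a(s, k) = 6*k
A = -72 (A = (2*(-1) + 4*1)*(6*(-6)) = (-2 + 4)*(-36) = 2*(-36) = -72)
S(d, X) = -1/22
(S(-5*(-3), 26) + A)² = (-1/22 - 72)² = (-1585/22)² = 2512225/484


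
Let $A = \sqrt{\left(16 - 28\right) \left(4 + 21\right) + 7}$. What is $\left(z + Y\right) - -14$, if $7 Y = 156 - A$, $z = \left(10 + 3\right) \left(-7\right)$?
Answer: $- \frac{383}{7} - \frac{i \sqrt{293}}{7} \approx -54.714 - 2.4453 i$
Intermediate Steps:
$A = i \sqrt{293}$ ($A = \sqrt{\left(-12\right) 25 + 7} = \sqrt{-300 + 7} = \sqrt{-293} = i \sqrt{293} \approx 17.117 i$)
$z = -91$ ($z = 13 \left(-7\right) = -91$)
$Y = \frac{156}{7} - \frac{i \sqrt{293}}{7}$ ($Y = \frac{156 - i \sqrt{293}}{7} = \frac{156}{7} - \frac{i \sqrt{293}}{7} \approx 22.286 - 2.4453 i$)
$\left(z + Y\right) - -14 = \left(-91 + \left(\frac{156}{7} - \frac{i \sqrt{293}}{7}\right)\right) - -14 = \left(- \frac{481}{7} - \frac{i \sqrt{293}}{7}\right) + \left(-131 + 145\right) = \left(- \frac{481}{7} - \frac{i \sqrt{293}}{7}\right) + 14 = - \frac{383}{7} - \frac{i \sqrt{293}}{7}$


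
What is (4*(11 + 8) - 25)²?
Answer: 2601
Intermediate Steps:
(4*(11 + 8) - 25)² = (4*19 - 25)² = (76 - 25)² = 51² = 2601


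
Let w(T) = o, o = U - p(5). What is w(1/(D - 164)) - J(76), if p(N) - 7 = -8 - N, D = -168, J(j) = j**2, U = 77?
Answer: -5693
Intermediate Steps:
p(N) = -1 - N (p(N) = 7 + (-8 - N) = -1 - N)
o = 83 (o = 77 - (-1 - 1*5) = 77 - (-1 - 5) = 77 - 1*(-6) = 77 + 6 = 83)
w(T) = 83
w(1/(D - 164)) - J(76) = 83 - 1*76**2 = 83 - 1*5776 = 83 - 5776 = -5693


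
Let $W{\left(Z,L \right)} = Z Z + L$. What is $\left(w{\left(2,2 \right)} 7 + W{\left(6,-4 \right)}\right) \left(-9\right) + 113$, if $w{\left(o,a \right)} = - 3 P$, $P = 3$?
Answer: $392$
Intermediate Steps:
$w{\left(o,a \right)} = -9$ ($w{\left(o,a \right)} = \left(-3\right) 3 = -9$)
$W{\left(Z,L \right)} = L + Z^{2}$ ($W{\left(Z,L \right)} = Z^{2} + L = L + Z^{2}$)
$\left(w{\left(2,2 \right)} 7 + W{\left(6,-4 \right)}\right) \left(-9\right) + 113 = \left(\left(-9\right) 7 - \left(4 - 6^{2}\right)\right) \left(-9\right) + 113 = \left(-63 + \left(-4 + 36\right)\right) \left(-9\right) + 113 = \left(-63 + 32\right) \left(-9\right) + 113 = \left(-31\right) \left(-9\right) + 113 = 279 + 113 = 392$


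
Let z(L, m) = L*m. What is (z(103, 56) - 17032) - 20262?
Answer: -31526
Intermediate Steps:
(z(103, 56) - 17032) - 20262 = (103*56 - 17032) - 20262 = (5768 - 17032) - 20262 = -11264 - 20262 = -31526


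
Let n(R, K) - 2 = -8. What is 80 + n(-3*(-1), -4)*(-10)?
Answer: 140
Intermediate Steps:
n(R, K) = -6 (n(R, K) = 2 - 8 = -6)
80 + n(-3*(-1), -4)*(-10) = 80 - 6*(-10) = 80 + 60 = 140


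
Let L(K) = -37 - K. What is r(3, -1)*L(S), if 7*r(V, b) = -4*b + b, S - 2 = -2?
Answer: -111/7 ≈ -15.857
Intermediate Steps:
S = 0 (S = 2 - 2 = 0)
r(V, b) = -3*b/7 (r(V, b) = (-4*b + b)/7 = (-3*b)/7 = -3*b/7)
r(3, -1)*L(S) = (-3/7*(-1))*(-37 - 1*0) = 3*(-37 + 0)/7 = (3/7)*(-37) = -111/7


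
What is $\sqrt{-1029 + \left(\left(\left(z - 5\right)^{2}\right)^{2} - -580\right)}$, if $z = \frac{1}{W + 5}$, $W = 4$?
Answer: $\frac{\sqrt{802207}}{81} \approx 11.058$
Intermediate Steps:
$z = \frac{1}{9}$ ($z = \frac{1}{4 + 5} = \frac{1}{9} \approx 0.11111$)
$\sqrt{-1029 + \left(\left(\left(z - 5\right)^{2}\right)^{2} - -580\right)} = \sqrt{-1029 + \left(\left(\left(\frac{1}{9} - 5\right)^{2}\right)^{2} - -580\right)} = \sqrt{-1029 + \left(\left(\left(- \frac{44}{9}\right)^{2}\right)^{2} + 580\right)} = \sqrt{-1029 + \left(\left(\frac{1936}{81}\right)^{2} + 580\right)} = \sqrt{-1029 + \left(\frac{3748096}{6561} + 580\right)} = \sqrt{-1029 + \frac{7553476}{6561}} = \sqrt{\frac{802207}{6561}} = \frac{\sqrt{802207}}{81}$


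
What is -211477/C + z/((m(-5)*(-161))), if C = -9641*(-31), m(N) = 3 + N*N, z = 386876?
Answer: -4163548404/48118231 ≈ -86.527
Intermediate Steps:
m(N) = 3 + N²
C = 298871
-211477/C + z/((m(-5)*(-161))) = -211477/298871 + 386876/(((3 + (-5)²)*(-161))) = -211477*1/298871 + 386876/(((3 + 25)*(-161))) = -211477/298871 + 386876/((28*(-161))) = -211477/298871 + 386876/(-4508) = -211477/298871 + 386876*(-1/4508) = -211477/298871 - 13817/161 = -4163548404/48118231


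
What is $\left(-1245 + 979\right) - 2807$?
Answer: $-3073$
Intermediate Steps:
$\left(-1245 + 979\right) - 2807 = -266 - 2807 = -3073$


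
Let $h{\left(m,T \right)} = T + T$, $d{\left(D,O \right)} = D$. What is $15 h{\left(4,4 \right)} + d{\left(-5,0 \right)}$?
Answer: $115$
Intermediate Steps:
$h{\left(m,T \right)} = 2 T$
$15 h{\left(4,4 \right)} + d{\left(-5,0 \right)} = 15 \cdot 2 \cdot 4 - 5 = 15 \cdot 8 - 5 = 120 - 5 = 115$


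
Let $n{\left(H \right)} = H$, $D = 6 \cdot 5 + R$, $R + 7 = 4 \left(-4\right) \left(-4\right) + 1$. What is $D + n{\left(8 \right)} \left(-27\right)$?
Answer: $-128$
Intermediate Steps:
$R = 58$ ($R = -7 + \left(4 \left(-4\right) \left(-4\right) + 1\right) = -7 + \left(\left(-16\right) \left(-4\right) + 1\right) = -7 + \left(64 + 1\right) = -7 + 65 = 58$)
$D = 88$ ($D = 6 \cdot 5 + 58 = 30 + 58 = 88$)
$D + n{\left(8 \right)} \left(-27\right) = 88 + 8 \left(-27\right) = 88 - 216 = -128$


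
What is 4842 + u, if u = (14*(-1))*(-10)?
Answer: 4982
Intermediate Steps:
u = 140 (u = -14*(-10) = 140)
4842 + u = 4842 + 140 = 4982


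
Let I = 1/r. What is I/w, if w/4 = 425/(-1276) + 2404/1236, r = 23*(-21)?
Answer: -32857/102323711 ≈ -0.00032111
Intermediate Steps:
r = -483
I = -1/483 (I = 1/(-483) = -1/483 ≈ -0.0020704)
w = 635551/98571 (w = 4*(425/(-1276) + 2404/1236) = 4*(425*(-1/1276) + 2404*(1/1236)) = 4*(-425/1276 + 601/309) = 4*(635551/394284) = 635551/98571 ≈ 6.4476)
I/w = -1/(483*635551/98571) = -1/483*98571/635551 = -32857/102323711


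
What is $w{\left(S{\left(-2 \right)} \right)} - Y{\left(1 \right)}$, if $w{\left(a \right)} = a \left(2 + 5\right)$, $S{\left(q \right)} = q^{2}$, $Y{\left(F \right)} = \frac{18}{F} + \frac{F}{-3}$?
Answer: $\frac{31}{3} \approx 10.333$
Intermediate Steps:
$Y{\left(F \right)} = \frac{18}{F} - \frac{F}{3}$ ($Y{\left(F \right)} = \frac{18}{F} + F \left(- \frac{1}{3}\right) = \frac{18}{F} - \frac{F}{3}$)
$w{\left(a \right)} = 7 a$ ($w{\left(a \right)} = a 7 = 7 a$)
$w{\left(S{\left(-2 \right)} \right)} - Y{\left(1 \right)} = 7 \left(-2\right)^{2} - \left(\frac{18}{1} - \frac{1}{3}\right) = 7 \cdot 4 - \left(18 \cdot 1 - \frac{1}{3}\right) = 28 - \left(18 - \frac{1}{3}\right) = 28 - \frac{53}{3} = \frac{31}{3}$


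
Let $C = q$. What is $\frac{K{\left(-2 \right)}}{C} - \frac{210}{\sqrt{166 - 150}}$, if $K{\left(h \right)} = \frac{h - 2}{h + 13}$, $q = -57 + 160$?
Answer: $- \frac{118973}{2266} \approx -52.504$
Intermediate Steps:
$q = 103$
$K{\left(h \right)} = \frac{-2 + h}{13 + h}$
$C = 103$
$\frac{K{\left(-2 \right)}}{C} - \frac{210}{\sqrt{166 - 150}} = \frac{\frac{1}{13 - 2} \left(-2 - 2\right)}{103} - \frac{210}{\sqrt{166 - 150}} = \frac{1}{11} \left(-4\right) \frac{1}{103} - \frac{210}{\sqrt{16}} = \frac{1}{11} \left(-4\right) \frac{1}{103} - \frac{210}{4} = \left(- \frac{4}{11}\right) \frac{1}{103} - \frac{105}{2} = - \frac{4}{1133} - \frac{105}{2} = - \frac{118973}{2266}$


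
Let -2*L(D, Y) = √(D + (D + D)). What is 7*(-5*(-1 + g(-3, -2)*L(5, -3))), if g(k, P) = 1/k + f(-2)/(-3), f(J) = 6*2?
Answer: 35 - 455*√15/6 ≈ -258.70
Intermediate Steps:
f(J) = 12
g(k, P) = -4 + 1/k (g(k, P) = 1/k + 12/(-3) = 1/k + 12*(-⅓) = 1/k - 4 = -4 + 1/k)
L(D, Y) = -√3*√D/2 (L(D, Y) = -√(D + (D + D))/2 = -√(D + 2*D)/2 = -√3*√D/2)
7*(-5*(-1 + g(-3, -2)*L(5, -3))) = 7*(-5*(-1 + (-4 + 1/(-3))*(-√3*√5/2))) = 7*(-5*(-1 + (-4 - ⅓)*(-√15/2))) = 7*(-5*(-1 - (-13)*√15/6)) = 7*(-5*(-1 + 13*√15/6)) = 7*(5 - 65*√15/6) = 35 - 455*√15/6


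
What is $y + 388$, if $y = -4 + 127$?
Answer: $511$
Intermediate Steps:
$y = 123$
$y + 388 = 123 + 388 = 511$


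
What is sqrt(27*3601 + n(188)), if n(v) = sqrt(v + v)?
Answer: sqrt(97227 + 2*sqrt(94)) ≈ 311.84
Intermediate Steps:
n(v) = sqrt(2)*sqrt(v) (n(v) = sqrt(2*v) = sqrt(2)*sqrt(v))
sqrt(27*3601 + n(188)) = sqrt(27*3601 + sqrt(2)*sqrt(188)) = sqrt(97227 + sqrt(2)*(2*sqrt(47))) = sqrt(97227 + 2*sqrt(94))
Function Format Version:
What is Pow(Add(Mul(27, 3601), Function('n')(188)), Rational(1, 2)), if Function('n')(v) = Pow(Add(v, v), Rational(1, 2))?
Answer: Pow(Add(97227, Mul(2, Pow(94, Rational(1, 2)))), Rational(1, 2)) ≈ 311.84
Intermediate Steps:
Function('n')(v) = Mul(Pow(2, Rational(1, 2)), Pow(v, Rational(1, 2))) (Function('n')(v) = Pow(Mul(2, v), Rational(1, 2)) = Mul(Pow(2, Rational(1, 2)), Pow(v, Rational(1, 2))))
Pow(Add(Mul(27, 3601), Function('n')(188)), Rational(1, 2)) = Pow(Add(Mul(27, 3601), Mul(Pow(2, Rational(1, 2)), Pow(188, Rational(1, 2)))), Rational(1, 2)) = Pow(Add(97227, Mul(Pow(2, Rational(1, 2)), Mul(2, Pow(47, Rational(1, 2))))), Rational(1, 2)) = Pow(Add(97227, Mul(2, Pow(94, Rational(1, 2)))), Rational(1, 2))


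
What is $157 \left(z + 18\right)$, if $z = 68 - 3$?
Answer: $13031$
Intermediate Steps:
$z = 65$ ($z = 68 - 3 = 65$)
$157 \left(z + 18\right) = 157 \left(65 + 18\right) = 157 \cdot 83 = 13031$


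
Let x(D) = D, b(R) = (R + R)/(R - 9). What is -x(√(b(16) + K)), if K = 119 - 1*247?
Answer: -12*I*√42/7 ≈ -11.11*I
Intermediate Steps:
b(R) = 2*R/(-9 + R) (b(R) = (2*R)/(-9 + R) = 2*R/(-9 + R))
K = -128 (K = 119 - 247 = -128)
-x(√(b(16) + K)) = -√(2*16/(-9 + 16) - 128) = -√(2*16/7 - 128) = -√(2*16*(⅐) - 128) = -√(32/7 - 128) = -√(-864/7) = -12*I*√42/7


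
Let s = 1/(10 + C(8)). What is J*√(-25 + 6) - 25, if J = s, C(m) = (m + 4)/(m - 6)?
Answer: -25 + I*√19/16 ≈ -25.0 + 0.27243*I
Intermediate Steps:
C(m) = (4 + m)/(-6 + m)
s = 1/16 (s = 1/(10 + (4 + 8)/(-6 + 8)) = 1/(10 + 12/2) = 1/(10 + (½)*12) = 1/(10 + 6) = 1/16 ≈ 0.062500)
J = 1/16 ≈ 0.062500
J*√(-25 + 6) - 25 = √(-25 + 6)/16 - 25 = √(-19)/16 - 25 = (I*√19)/16 - 25 = I*√19/16 - 25 = -25 + I*√19/16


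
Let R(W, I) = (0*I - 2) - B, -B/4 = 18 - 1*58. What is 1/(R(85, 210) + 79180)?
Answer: 1/79018 ≈ 1.2655e-5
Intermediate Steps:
B = 160 (B = -4*(18 - 1*58) = -4*(18 - 58) = -4*(-40) = 160)
R(W, I) = -162 (R(W, I) = (0*I - 2) - 1*160 = (0 - 2) - 160 = -2 - 160 = -162)
1/(R(85, 210) + 79180) = 1/(-162 + 79180) = 1/79018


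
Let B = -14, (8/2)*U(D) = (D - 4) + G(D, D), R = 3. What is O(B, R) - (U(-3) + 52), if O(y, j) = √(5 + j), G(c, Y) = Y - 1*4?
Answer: -97/2 + 2*√2 ≈ -45.672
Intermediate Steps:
G(c, Y) = -4 + Y (G(c, Y) = Y - 4 = -4 + Y)
U(D) = -2 + D/2 (U(D) = ((D - 4) + (-4 + D))/4 = ((-4 + D) + (-4 + D))/4 = (-8 + 2*D)/4 = -2 + D/2)
O(B, R) - (U(-3) + 52) = √(5 + 3) - ((-2 + (½)*(-3)) + 52) = √8 - ((-2 - 3/2) + 52) = 2*√2 - (-7/2 + 52) = 2*√2 - 1*97/2 = 2*√2 - 97/2 = -97/2 + 2*√2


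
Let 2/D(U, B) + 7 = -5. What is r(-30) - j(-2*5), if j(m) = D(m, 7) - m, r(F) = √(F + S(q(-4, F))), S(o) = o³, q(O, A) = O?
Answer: -59/6 + I*√94 ≈ -9.8333 + 9.6954*I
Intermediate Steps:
D(U, B) = -⅙ (D(U, B) = 2/(-7 - 5) = 2/(-12) = 2*(-1/12) = -⅙)
r(F) = √(-64 + F) (r(F) = √(F + (-4)³) = √(F - 64) = √(-64 + F))
j(m) = -⅙ - m
r(-30) - j(-2*5) = √(-64 - 30) - (-⅙ - (-2)*5) = √(-94) - (-⅙ - 1*(-10)) = I*√94 - (-⅙ + 10) = I*√94 - 1*59/6 = I*√94 - 59/6 = -59/6 + I*√94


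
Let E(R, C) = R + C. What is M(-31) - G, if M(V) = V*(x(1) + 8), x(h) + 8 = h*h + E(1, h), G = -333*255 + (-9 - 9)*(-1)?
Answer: 84804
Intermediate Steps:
E(R, C) = C + R
G = -84897 (G = -84915 - 18*(-1) = -84915 + 18 = -84897)
x(h) = -7 + h + h**2 (x(h) = -8 + (h*h + (h + 1)) = -8 + (h**2 + (1 + h)) = -8 + (1 + h + h**2) = -7 + h + h**2)
M(V) = 3*V (M(V) = V*((-7 + 1 + 1**2) + 8) = V*((-7 + 1 + 1) + 8) = V*(-5 + 8) = V*3 = 3*V)
M(-31) - G = 3*(-31) - 1*(-84897) = -93 + 84897 = 84804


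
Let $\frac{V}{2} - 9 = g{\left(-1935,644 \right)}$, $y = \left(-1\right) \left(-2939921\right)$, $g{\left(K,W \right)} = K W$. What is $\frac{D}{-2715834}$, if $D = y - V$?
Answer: $- \frac{5432183}{2715834} \approx -2.0002$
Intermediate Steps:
$y = 2939921$
$V = -2492262$ ($V = 18 + 2 \left(\left(-1935\right) 644\right) = 18 + 2 \left(-1246140\right) = 18 - 2492280 = -2492262$)
$D = 5432183$ ($D = 2939921 - -2492262 = 2939921 + 2492262 = 5432183$)
$\frac{D}{-2715834} = \frac{5432183}{-2715834} = 5432183 \left(- \frac{1}{2715834}\right) = - \frac{5432183}{2715834}$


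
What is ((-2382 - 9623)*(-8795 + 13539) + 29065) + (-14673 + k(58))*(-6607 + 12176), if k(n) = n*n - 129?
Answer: -120620877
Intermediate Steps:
k(n) = -129 + n**2 (k(n) = n**2 - 129 = -129 + n**2)
((-2382 - 9623)*(-8795 + 13539) + 29065) + (-14673 + k(58))*(-6607 + 12176) = ((-2382 - 9623)*(-8795 + 13539) + 29065) + (-14673 + (-129 + 58**2))*(-6607 + 12176) = (-12005*4744 + 29065) + (-14673 + (-129 + 3364))*5569 = (-56951720 + 29065) + (-14673 + 3235)*5569 = -56922655 - 11438*5569 = -56922655 - 63698222 = -120620877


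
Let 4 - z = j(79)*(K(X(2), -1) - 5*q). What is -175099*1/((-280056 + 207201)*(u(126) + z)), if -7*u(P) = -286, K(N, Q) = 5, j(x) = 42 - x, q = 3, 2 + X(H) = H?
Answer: -1225693/165817980 ≈ -0.0073918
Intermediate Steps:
X(H) = -2 + H
u(P) = 286/7 (u(P) = -1/7*(-286) = 286/7)
z = -366 (z = 4 - (42 - 1*79)*(5 - 5*3) = 4 - (42 - 79)*(5 - 15) = 4 - (-37)*(-10) = 4 - 1*370 = 4 - 370 = -366)
-175099*1/((-280056 + 207201)*(u(126) + z)) = -175099*1/((-280056 + 207201)*(286/7 - 366)) = -175099/((-72855*(-2276/7))) = -175099/165817980/7 = -175099*7/165817980 = -1225693/165817980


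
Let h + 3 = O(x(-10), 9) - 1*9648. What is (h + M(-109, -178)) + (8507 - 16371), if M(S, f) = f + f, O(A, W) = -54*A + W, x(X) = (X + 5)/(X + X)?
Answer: -35751/2 ≈ -17876.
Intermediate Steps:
x(X) = (5 + X)/(2*X) (x(X) = (5 + X)/((2*X)) = (5 + X)*(1/(2*X)) = (5 + X)/(2*X))
O(A, W) = W - 54*A
M(S, f) = 2*f
h = -19311/2 (h = -3 + ((9 - 27*(5 - 10)/(-10)) - 1*9648) = -3 + ((9 - 27*(-1)*(-5)/10) - 9648) = -3 + ((9 - 54*1/4) - 9648) = -3 + ((9 - 27/2) - 9648) = -3 + (-9/2 - 9648) = -3 - 19305/2 = -19311/2 ≈ -9655.5)
(h + M(-109, -178)) + (8507 - 16371) = (-19311/2 + 2*(-178)) + (8507 - 16371) = (-19311/2 - 356) - 7864 = -20023/2 - 7864 = -35751/2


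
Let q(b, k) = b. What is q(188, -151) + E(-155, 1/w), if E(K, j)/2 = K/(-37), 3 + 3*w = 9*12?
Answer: 7266/37 ≈ 196.38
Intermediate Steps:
w = 35 (w = -1 + (9*12)/3 = -1 + (⅓)*108 = -1 + 36 = 35)
E(K, j) = -2*K/37 (E(K, j) = 2*(K/(-37)) = 2*(K*(-1/37)) = 2*(-K/37) = -2*K/37)
q(188, -151) + E(-155, 1/w) = 188 - 2/37*(-155) = 188 + 310/37 = 7266/37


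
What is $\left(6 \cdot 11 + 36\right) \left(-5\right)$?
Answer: $-510$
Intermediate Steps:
$\left(6 \cdot 11 + 36\right) \left(-5\right) = \left(66 + 36\right) \left(-5\right) = 102 \left(-5\right) = -510$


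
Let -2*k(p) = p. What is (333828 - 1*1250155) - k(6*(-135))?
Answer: -916732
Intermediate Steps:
k(p) = -p/2
(333828 - 1*1250155) - k(6*(-135)) = (333828 - 1*1250155) - (-1)*6*(-135)/2 = (333828 - 1250155) - (-1)*(-810)/2 = -916327 - 1*405 = -916327 - 405 = -916732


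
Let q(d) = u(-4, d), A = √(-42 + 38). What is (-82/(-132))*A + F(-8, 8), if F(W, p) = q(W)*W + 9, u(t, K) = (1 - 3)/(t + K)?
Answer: 23/3 + 41*I/33 ≈ 7.6667 + 1.2424*I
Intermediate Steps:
A = 2*I (A = √(-4) = 2*I ≈ 2.0*I)
u(t, K) = -2/(K + t)
q(d) = -2/(-4 + d) (q(d) = -2/(d - 4) = -2/(-4 + d))
F(W, p) = 9 - 2*W/(-4 + W) (F(W, p) = (-2/(-4 + W))*W + 9 = -2*W/(-4 + W) + 9 = 9 - 2*W/(-4 + W))
(-82/(-132))*A + F(-8, 8) = (-82/(-132))*(2*I) + (-36 + 7*(-8))/(-4 - 8) = (-82*(-1/132))*(2*I) + (-36 - 56)/(-12) = 41*(2*I)/66 - 1/12*(-92) = 41*I/33 + 23/3 = 23/3 + 41*I/33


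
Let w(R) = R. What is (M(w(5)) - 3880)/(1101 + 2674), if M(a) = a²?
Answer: -771/755 ≈ -1.0212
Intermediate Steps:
(M(w(5)) - 3880)/(1101 + 2674) = (5² - 3880)/(1101 + 2674) = (25 - 3880)/3775 = -3855*1/3775 = -771/755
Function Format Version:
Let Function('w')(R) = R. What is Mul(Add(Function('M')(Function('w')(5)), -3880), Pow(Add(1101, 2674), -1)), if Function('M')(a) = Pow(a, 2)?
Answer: Rational(-771, 755) ≈ -1.0212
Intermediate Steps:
Mul(Add(Function('M')(Function('w')(5)), -3880), Pow(Add(1101, 2674), -1)) = Mul(Add(Pow(5, 2), -3880), Pow(Add(1101, 2674), -1)) = Mul(Add(25, -3880), Pow(3775, -1)) = Mul(-3855, Rational(1, 3775)) = Rational(-771, 755)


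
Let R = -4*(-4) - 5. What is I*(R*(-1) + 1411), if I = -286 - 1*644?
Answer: -1302000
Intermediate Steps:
R = 11 (R = 16 - 5 = 11)
I = -930 (I = -286 - 644 = -930)
I*(R*(-1) + 1411) = -930*(11*(-1) + 1411) = -930*(-11 + 1411) = -930*1400 = -1302000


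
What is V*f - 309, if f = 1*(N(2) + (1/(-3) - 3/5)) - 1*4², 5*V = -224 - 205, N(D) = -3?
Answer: 35032/25 ≈ 1401.3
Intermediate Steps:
V = -429/5 (V = (-224 - 205)/5 = (⅕)*(-429) = -429/5 ≈ -85.800)
f = -299/15 (f = 1*(-3 + (1/(-3) - 3/5)) - 1*4² = 1*(-3 + (1*(-⅓) - 3*⅕)) - 1*16 = 1*(-3 + (-⅓ - ⅗)) - 16 = 1*(-3 - 14/15) - 16 = 1*(-59/15) - 16 = -59/15 - 16 = -299/15 ≈ -19.933)
V*f - 309 = -429/5*(-299/15) - 309 = 42757/25 - 309 = 35032/25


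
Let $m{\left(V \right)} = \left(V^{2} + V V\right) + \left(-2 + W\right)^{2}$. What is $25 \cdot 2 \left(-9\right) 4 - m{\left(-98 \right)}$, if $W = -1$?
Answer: $-21017$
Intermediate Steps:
$m{\left(V \right)} = 9 + 2 V^{2}$ ($m{\left(V \right)} = \left(V^{2} + V V\right) + \left(-2 - 1\right)^{2} = \left(V^{2} + V^{2}\right) + \left(-3\right)^{2} = 2 V^{2} + 9 = 9 + 2 V^{2}$)
$25 \cdot 2 \left(-9\right) 4 - m{\left(-98 \right)} = 25 \cdot 2 \left(-9\right) 4 - \left(9 + 2 \left(-98\right)^{2}\right) = 25 \left(-18\right) 4 - \left(9 + 2 \cdot 9604\right) = \left(-450\right) 4 - \left(9 + 19208\right) = -1800 - 19217 = -21017$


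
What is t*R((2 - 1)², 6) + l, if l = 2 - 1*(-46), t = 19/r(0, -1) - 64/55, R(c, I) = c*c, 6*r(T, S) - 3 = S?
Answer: 5711/55 ≈ 103.84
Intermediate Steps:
r(T, S) = ½ + S/6
R(c, I) = c²
t = 3071/55 (t = 19/(½ + (⅙)*(-1)) - 64/55 = 19/(½ - ⅙) - 64*1/55 = 19/(⅓) - 64/55 = 19*3 - 64/55 = 57 - 64/55 = 3071/55 ≈ 55.836)
l = 48 (l = 2 + 46 = 48)
t*R((2 - 1)², 6) + l = 3071*((2 - 1)²)²/55 + 48 = 3071*(1²)²/55 + 48 = (3071/55)*1² + 48 = (3071/55)*1 + 48 = 3071/55 + 48 = 5711/55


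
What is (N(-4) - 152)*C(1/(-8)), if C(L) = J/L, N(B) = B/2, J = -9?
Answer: -11088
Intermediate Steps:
N(B) = B/2 (N(B) = B*(½) = B/2)
C(L) = -9/L
(N(-4) - 152)*C(1/(-8)) = ((½)*(-4) - 152)*(-9/(1/(-8))) = (-2 - 152)*(-9/(1*(-⅛))) = -(-1386)/(-⅛) = -(-1386)*(-8) = -154*72 = -11088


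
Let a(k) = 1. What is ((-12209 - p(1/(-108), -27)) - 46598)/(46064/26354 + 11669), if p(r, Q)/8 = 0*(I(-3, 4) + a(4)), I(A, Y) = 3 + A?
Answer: -774899839/153785445 ≈ -5.0388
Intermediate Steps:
p(r, Q) = 0 (p(r, Q) = 8*(0*((3 - 3) + 1)) = 8*(0*(0 + 1)) = 8*(0*1) = 8*0 = 0)
((-12209 - p(1/(-108), -27)) - 46598)/(46064/26354 + 11669) = ((-12209 - 1*0) - 46598)/(46064/26354 + 11669) = ((-12209 + 0) - 46598)/(46064*(1/26354) + 11669) = (-12209 - 46598)/(23032/13177 + 11669) = -58807/153785445/13177 = -58807*13177/153785445 = -774899839/153785445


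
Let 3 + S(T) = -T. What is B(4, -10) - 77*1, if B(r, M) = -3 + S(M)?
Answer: -73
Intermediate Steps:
S(T) = -3 - T
B(r, M) = -6 - M (B(r, M) = -3 + (-3 - M) = -6 - M)
B(4, -10) - 77*1 = (-6 - 1*(-10)) - 77*1 = (-6 + 10) - 77 = 4 - 77 = -73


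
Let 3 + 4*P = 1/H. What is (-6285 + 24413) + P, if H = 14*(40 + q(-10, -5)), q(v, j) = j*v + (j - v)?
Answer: 96436971/5320 ≈ 18127.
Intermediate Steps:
q(v, j) = j - v + j*v
H = 1330 (H = 14*(40 + (-5 - 1*(-10) - 5*(-10))) = 14*(40 + (-5 + 10 + 50)) = 14*(40 + 55) = 14*95 = 1330)
P = -3989/5320 (P = -3/4 + (1/4)/1330 = -3/4 + (1/4)*(1/1330) = -3/4 + 1/5320 = -3989/5320 ≈ -0.74981)
(-6285 + 24413) + P = (-6285 + 24413) - 3989/5320 = 18128 - 3989/5320 = 96436971/5320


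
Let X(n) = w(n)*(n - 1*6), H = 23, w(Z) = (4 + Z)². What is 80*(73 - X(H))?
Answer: -985600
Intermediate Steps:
X(n) = (4 + n)²*(-6 + n) (X(n) = (4 + n)²*(n - 1*6) = (4 + n)²*(n - 6) = (4 + n)²*(-6 + n))
80*(73 - X(H)) = 80*(73 - (4 + 23)²*(-6 + 23)) = 80*(73 - 27²*17) = 80*(73 - 729*17) = 80*(73 - 1*12393) = 80*(73 - 12393) = 80*(-12320) = -985600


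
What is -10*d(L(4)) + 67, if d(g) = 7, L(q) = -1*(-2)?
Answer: -3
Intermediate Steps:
L(q) = 2
-10*d(L(4)) + 67 = -10*7 + 67 = -70 + 67 = -3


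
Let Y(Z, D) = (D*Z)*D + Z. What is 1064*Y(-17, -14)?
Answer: -3563336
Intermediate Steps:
Y(Z, D) = Z + Z*D² (Y(Z, D) = Z*D² + Z = Z + Z*D²)
1064*Y(-17, -14) = 1064*(-17*(1 + (-14)²)) = 1064*(-17*(1 + 196)) = 1064*(-17*197) = 1064*(-3349) = -3563336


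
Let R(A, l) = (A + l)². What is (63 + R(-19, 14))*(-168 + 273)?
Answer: 9240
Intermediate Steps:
(63 + R(-19, 14))*(-168 + 273) = (63 + (-19 + 14)²)*(-168 + 273) = (63 + (-5)²)*105 = (63 + 25)*105 = 88*105 = 9240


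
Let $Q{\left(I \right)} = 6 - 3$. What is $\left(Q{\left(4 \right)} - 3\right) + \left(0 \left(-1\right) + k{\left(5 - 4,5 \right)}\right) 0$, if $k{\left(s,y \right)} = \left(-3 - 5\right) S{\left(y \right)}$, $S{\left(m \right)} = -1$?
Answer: $0$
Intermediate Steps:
$Q{\left(I \right)} = 3$ ($Q{\left(I \right)} = 6 - 3 = 3$)
$k{\left(s,y \right)} = 8$ ($k{\left(s,y \right)} = \left(-3 - 5\right) \left(-1\right) = \left(-8\right) \left(-1\right) = 8$)
$\left(Q{\left(4 \right)} - 3\right) + \left(0 \left(-1\right) + k{\left(5 - 4,5 \right)}\right) 0 = \left(3 - 3\right) + \left(0 \left(-1\right) + 8\right) 0 = 0 + \left(0 + 8\right) 0 = 0 + 8 \cdot 0 = 0 + 0 = 0$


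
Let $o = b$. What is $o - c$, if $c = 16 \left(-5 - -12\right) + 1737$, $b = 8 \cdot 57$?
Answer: $-1393$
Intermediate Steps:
$b = 456$
$o = 456$
$c = 1849$ ($c = 16 \left(-5 + 12\right) + 1737 = 16 \cdot 7 + 1737 = 112 + 1737 = 1849$)
$o - c = 456 - 1849 = -1393$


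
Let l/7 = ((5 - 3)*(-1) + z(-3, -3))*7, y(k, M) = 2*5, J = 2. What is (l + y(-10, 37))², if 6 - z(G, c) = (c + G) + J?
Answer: 161604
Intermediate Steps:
y(k, M) = 10
z(G, c) = 4 - G - c (z(G, c) = 6 - ((c + G) + 2) = 6 - ((G + c) + 2) = 6 - (2 + G + c) = 6 + (-2 - G - c) = 4 - G - c)
l = 392 (l = 7*(((5 - 3)*(-1) + (4 - 1*(-3) - 1*(-3)))*7) = 7*((2*(-1) + (4 + 3 + 3))*7) = 7*((-2 + 10)*7) = 7*(8*7) = 7*56 = 392)
(l + y(-10, 37))² = (392 + 10)² = 402² = 161604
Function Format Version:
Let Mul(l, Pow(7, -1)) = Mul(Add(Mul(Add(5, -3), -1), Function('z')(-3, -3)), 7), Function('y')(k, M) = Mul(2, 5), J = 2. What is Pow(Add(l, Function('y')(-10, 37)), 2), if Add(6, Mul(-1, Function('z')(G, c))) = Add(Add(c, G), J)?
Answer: 161604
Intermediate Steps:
Function('y')(k, M) = 10
Function('z')(G, c) = Add(4, Mul(-1, G), Mul(-1, c)) (Function('z')(G, c) = Add(6, Mul(-1, Add(Add(c, G), 2))) = Add(6, Mul(-1, Add(Add(G, c), 2))) = Add(6, Mul(-1, Add(2, G, c))) = Add(6, Add(-2, Mul(-1, G), Mul(-1, c))) = Add(4, Mul(-1, G), Mul(-1, c)))
l = 392 (l = Mul(7, Mul(Add(Mul(Add(5, -3), -1), Add(4, Mul(-1, -3), Mul(-1, -3))), 7)) = Mul(7, Mul(Add(Mul(2, -1), Add(4, 3, 3)), 7)) = Mul(7, Mul(Add(-2, 10), 7)) = Mul(7, Mul(8, 7)) = Mul(7, 56) = 392)
Pow(Add(l, Function('y')(-10, 37)), 2) = Pow(Add(392, 10), 2) = Pow(402, 2) = 161604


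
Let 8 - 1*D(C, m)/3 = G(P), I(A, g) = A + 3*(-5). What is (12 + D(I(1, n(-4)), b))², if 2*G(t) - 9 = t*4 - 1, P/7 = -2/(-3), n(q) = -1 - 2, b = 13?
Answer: 16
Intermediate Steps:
n(q) = -3
P = 14/3 (P = 7*(-2/(-3)) = 7*(-2*(-⅓)) = 7*(⅔) = 14/3 ≈ 4.6667)
I(A, g) = -15 + A (I(A, g) = A - 15 = -15 + A)
G(t) = 4 + 2*t (G(t) = 9/2 + (t*4 - 1)/2 = 9/2 + (4*t - 1)/2 = 9/2 + (-1 + 4*t)/2 = 9/2 + (-½ + 2*t) = 4 + 2*t)
D(C, m) = -16 (D(C, m) = 24 - 3*(4 + 2*(14/3)) = 24 - 3*(4 + 28/3) = 24 - 3*40/3 = 24 - 40 = -16)
(12 + D(I(1, n(-4)), b))² = (12 - 16)² = (-4)² = 16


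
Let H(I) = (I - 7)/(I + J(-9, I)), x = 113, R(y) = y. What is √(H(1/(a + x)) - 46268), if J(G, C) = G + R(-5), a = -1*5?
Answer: I*√105634301623/1511 ≈ 215.1*I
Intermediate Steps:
a = -5
J(G, C) = -5 + G (J(G, C) = G - 5 = -5 + G)
H(I) = (-7 + I)/(-14 + I) (H(I) = (I - 7)/(I + (-5 - 9)) = (-7 + I)/(I - 14) = (-7 + I)/(-14 + I))
√(H(1/(a + x)) - 46268) = √((-7 + 1/(-5 + 113))/(-14 + 1/(-5 + 113)) - 46268) = √((-7 + 1/108)/(-14 + 1/108) - 46268) = √(-755/108/(-1511/108) - 46268) = √(-108/1511*(-755/108) - 46268) = √(755/1511 - 46268) = √(-69910193/1511) = I*√105634301623/1511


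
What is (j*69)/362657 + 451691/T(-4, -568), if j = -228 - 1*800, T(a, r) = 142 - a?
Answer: 163798546915/52947922 ≈ 3093.6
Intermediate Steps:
j = -1028 (j = -228 - 800 = -1028)
(j*69)/362657 + 451691/T(-4, -568) = -1028*69/362657 + 451691/(142 - 1*(-4)) = -70932*1/362657 + 451691/(142 + 4) = -70932/362657 + 451691/146 = 163798546915/52947922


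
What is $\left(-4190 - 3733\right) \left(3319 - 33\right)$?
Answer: $-26034978$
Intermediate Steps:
$\left(-4190 - 3733\right) \left(3319 - 33\right) = - 7923 \left(3319 + \left(-1603 + 1570\right)\right) = - 7923 \left(3319 - 33\right) = \left(-7923\right) 3286 = -26034978$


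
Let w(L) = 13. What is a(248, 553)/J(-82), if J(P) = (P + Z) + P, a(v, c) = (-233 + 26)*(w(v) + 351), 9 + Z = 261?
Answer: -18837/22 ≈ -856.23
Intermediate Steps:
Z = 252 (Z = -9 + 261 = 252)
a(v, c) = -75348 (a(v, c) = (-233 + 26)*(13 + 351) = -207*364 = -75348)
J(P) = 252 + 2*P (J(P) = (P + 252) + P = (252 + P) + P = 252 + 2*P)
a(248, 553)/J(-82) = -75348/(252 + 2*(-82)) = -75348/(252 - 164) = -75348/88 = -75348*1/88 = -18837/22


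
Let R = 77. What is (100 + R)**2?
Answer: 31329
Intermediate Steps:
(100 + R)**2 = (100 + 77)**2 = 177**2 = 31329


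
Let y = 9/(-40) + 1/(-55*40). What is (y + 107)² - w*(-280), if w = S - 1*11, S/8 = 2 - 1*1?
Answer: 798660769/75625 ≈ 10561.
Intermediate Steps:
S = 8 (S = 8*(2 - 1*1) = 8*(2 - 1) = 8*1 = 8)
w = -3 (w = 8 - 1*11 = 8 - 11 = -3)
y = -62/275 (y = 9*(-1/40) - 1/55*1/40 = -9/40 - 1/2200 = -62/275 ≈ -0.22545)
(y + 107)² - w*(-280) = (-62/275 + 107)² - (-3)*(-280) = (29363/275)² - 1*840 = 862185769/75625 - 840 = 798660769/75625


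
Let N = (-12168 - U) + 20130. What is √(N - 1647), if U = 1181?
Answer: √5134 ≈ 71.652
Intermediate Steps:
N = 6781 (N = (-12168 - 1*1181) + 20130 = (-12168 - 1181) + 20130 = -13349 + 20130 = 6781)
√(N - 1647) = √(6781 - 1647) = √5134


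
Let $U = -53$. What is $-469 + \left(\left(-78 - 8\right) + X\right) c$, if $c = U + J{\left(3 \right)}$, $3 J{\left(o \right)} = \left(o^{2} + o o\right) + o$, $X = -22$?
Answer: $4499$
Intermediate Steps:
$J{\left(o \right)} = \frac{o}{3} + \frac{2 o^{2}}{3}$ ($J{\left(o \right)} = \frac{\left(o^{2} + o o\right) + o}{3} = \frac{\left(o^{2} + o^{2}\right) + o}{3} = \frac{2 o^{2} + o}{3} = \frac{o + 2 o^{2}}{3} = \frac{o}{3} + \frac{2 o^{2}}{3}$)
$c = -46$ ($c = -53 + \frac{1}{3} \cdot 3 \left(1 + 2 \cdot 3\right) = -53 + \frac{1}{3} \cdot 3 \left(1 + 6\right) = -53 + \frac{1}{3} \cdot 3 \cdot 7 = -53 + 7 = -46$)
$-469 + \left(\left(-78 - 8\right) + X\right) c = -469 + \left(\left(-78 - 8\right) - 22\right) \left(-46\right) = -469 + \left(-86 - 22\right) \left(-46\right) = -469 - -4968 = -469 + 4968 = 4499$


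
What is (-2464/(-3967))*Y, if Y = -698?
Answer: -1719872/3967 ≈ -433.54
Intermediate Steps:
(-2464/(-3967))*Y = -2464/(-3967)*(-698) = -2464*(-1/3967)*(-698) = (2464/3967)*(-698) = -1719872/3967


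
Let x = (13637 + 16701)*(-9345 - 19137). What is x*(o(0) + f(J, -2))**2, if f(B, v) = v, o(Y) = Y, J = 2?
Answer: -3456347664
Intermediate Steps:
x = -864086916 (x = 30338*(-28482) = -864086916)
x*(o(0) + f(J, -2))**2 = -864086916*(0 - 2)**2 = -864086916*(-2)**2 = -864086916*4 = -3456347664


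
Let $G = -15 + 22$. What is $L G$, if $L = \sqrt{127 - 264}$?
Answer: $7 i \sqrt{137} \approx 81.933 i$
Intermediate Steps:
$L = i \sqrt{137}$ ($L = \sqrt{-137} = i \sqrt{137} \approx 11.705 i$)
$G = 7$
$L G = i \sqrt{137} \cdot 7 = 7 i \sqrt{137}$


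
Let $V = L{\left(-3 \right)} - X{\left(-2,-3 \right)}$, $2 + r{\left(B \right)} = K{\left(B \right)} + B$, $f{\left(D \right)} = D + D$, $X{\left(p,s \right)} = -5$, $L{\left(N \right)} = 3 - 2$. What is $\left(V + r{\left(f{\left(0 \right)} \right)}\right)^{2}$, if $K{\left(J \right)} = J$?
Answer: $16$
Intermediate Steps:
$L{\left(N \right)} = 1$
$f{\left(D \right)} = 2 D$
$r{\left(B \right)} = -2 + 2 B$ ($r{\left(B \right)} = -2 + \left(B + B\right) = -2 + 2 B$)
$V = 6$ ($V = 1 - -5 = 1 + 5 = 6$)
$\left(V + r{\left(f{\left(0 \right)} \right)}\right)^{2} = \left(6 - \left(2 - 2 \cdot 2 \cdot 0\right)\right)^{2} = \left(6 + \left(-2 + 2 \cdot 0\right)\right)^{2} = \left(6 + \left(-2 + 0\right)\right)^{2} = \left(6 - 2\right)^{2} = 4^{2} = 16$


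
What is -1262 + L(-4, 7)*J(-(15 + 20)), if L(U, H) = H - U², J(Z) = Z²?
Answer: -12287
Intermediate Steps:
-1262 + L(-4, 7)*J(-(15 + 20)) = -1262 + (7 - 1*(-4)²)*(-(15 + 20))² = -1262 + (7 - 1*16)*(-1*35)² = -1262 + (7 - 16)*(-35)² = -1262 - 9*1225 = -1262 - 11025 = -12287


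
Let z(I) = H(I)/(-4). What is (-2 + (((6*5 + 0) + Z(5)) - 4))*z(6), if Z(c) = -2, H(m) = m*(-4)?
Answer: 132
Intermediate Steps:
H(m) = -4*m
z(I) = I (z(I) = -4*I/(-4) = -4*I*(-¼) = I)
(-2 + (((6*5 + 0) + Z(5)) - 4))*z(6) = (-2 + (((6*5 + 0) - 2) - 4))*6 = (-2 + (((30 + 0) - 2) - 4))*6 = (-2 + ((30 - 2) - 4))*6 = (-2 + (28 - 4))*6 = (-2 + 24)*6 = 22*6 = 132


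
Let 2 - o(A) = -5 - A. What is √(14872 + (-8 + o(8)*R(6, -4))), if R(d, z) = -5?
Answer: √14789 ≈ 121.61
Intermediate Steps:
o(A) = 7 + A (o(A) = 2 - (-5 - A) = 2 + (5 + A) = 7 + A)
√(14872 + (-8 + o(8)*R(6, -4))) = √(14872 + (-8 + (7 + 8)*(-5))) = √(14872 + (-8 + 15*(-5))) = √(14872 + (-8 - 75)) = √(14872 - 83) = √14789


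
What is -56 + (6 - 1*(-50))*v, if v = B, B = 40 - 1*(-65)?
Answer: 5824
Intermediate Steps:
B = 105 (B = 40 + 65 = 105)
v = 105
-56 + (6 - 1*(-50))*v = -56 + (6 - 1*(-50))*105 = -56 + (6 + 50)*105 = -56 + 56*105 = -56 + 5880 = 5824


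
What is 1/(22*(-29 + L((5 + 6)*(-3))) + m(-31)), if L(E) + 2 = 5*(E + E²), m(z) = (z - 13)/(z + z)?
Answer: 31/3579840 ≈ 8.6596e-6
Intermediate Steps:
m(z) = (-13 + z)/(2*z) (m(z) = (-13 + z)/((2*z)) = (-13 + z)*(1/(2*z)) = (-13 + z)/(2*z))
L(E) = -2 + 5*E + 5*E² (L(E) = -2 + 5*(E + E²) = -2 + (5*E + 5*E²) = -2 + 5*E + 5*E²)
1/(22*(-29 + L((5 + 6)*(-3))) + m(-31)) = 1/(22*(-29 + (-2 + 5*((5 + 6)*(-3)) + 5*((5 + 6)*(-3))²)) + (½)*(-13 - 31)/(-31)) = 1/(22*(-29 + (-2 + 5*(11*(-3)) + 5*(11*(-3))²)) + (½)*(-1/31)*(-44)) = 1/(22*(-29 + (-2 + 5*(-33) + 5*(-33)²)) + 22/31) = 1/(22*(-29 + (-2 - 165 + 5*1089)) + 22/31) = 1/(22*(-29 + (-2 - 165 + 5445)) + 22/31) = 1/(22*(-29 + 5278) + 22/31) = 1/(22*5249 + 22/31) = 1/(115478 + 22/31) = 1/(3579840/31) = 31/3579840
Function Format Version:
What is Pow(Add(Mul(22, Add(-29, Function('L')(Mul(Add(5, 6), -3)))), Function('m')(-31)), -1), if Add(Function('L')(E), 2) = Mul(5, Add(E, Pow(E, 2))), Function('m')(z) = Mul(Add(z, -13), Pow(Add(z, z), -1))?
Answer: Rational(31, 3579840) ≈ 8.6596e-6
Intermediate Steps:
Function('m')(z) = Mul(Rational(1, 2), Pow(z, -1), Add(-13, z)) (Function('m')(z) = Mul(Add(-13, z), Pow(Mul(2, z), -1)) = Mul(Add(-13, z), Mul(Rational(1, 2), Pow(z, -1))) = Mul(Rational(1, 2), Pow(z, -1), Add(-13, z)))
Function('L')(E) = Add(-2, Mul(5, E), Mul(5, Pow(E, 2))) (Function('L')(E) = Add(-2, Mul(5, Add(E, Pow(E, 2)))) = Add(-2, Add(Mul(5, E), Mul(5, Pow(E, 2)))) = Add(-2, Mul(5, E), Mul(5, Pow(E, 2))))
Pow(Add(Mul(22, Add(-29, Function('L')(Mul(Add(5, 6), -3)))), Function('m')(-31)), -1) = Pow(Add(Mul(22, Add(-29, Add(-2, Mul(5, Mul(Add(5, 6), -3)), Mul(5, Pow(Mul(Add(5, 6), -3), 2))))), Mul(Rational(1, 2), Pow(-31, -1), Add(-13, -31))), -1) = Pow(Add(Mul(22, Add(-29, Add(-2, Mul(5, Mul(11, -3)), Mul(5, Pow(Mul(11, -3), 2))))), Mul(Rational(1, 2), Rational(-1, 31), -44)), -1) = Pow(Add(Mul(22, Add(-29, Add(-2, Mul(5, -33), Mul(5, Pow(-33, 2))))), Rational(22, 31)), -1) = Pow(Add(Mul(22, Add(-29, Add(-2, -165, Mul(5, 1089)))), Rational(22, 31)), -1) = Pow(Add(Mul(22, Add(-29, Add(-2, -165, 5445))), Rational(22, 31)), -1) = Pow(Add(Mul(22, Add(-29, 5278)), Rational(22, 31)), -1) = Pow(Add(Mul(22, 5249), Rational(22, 31)), -1) = Pow(Add(115478, Rational(22, 31)), -1) = Pow(Rational(3579840, 31), -1) = Rational(31, 3579840)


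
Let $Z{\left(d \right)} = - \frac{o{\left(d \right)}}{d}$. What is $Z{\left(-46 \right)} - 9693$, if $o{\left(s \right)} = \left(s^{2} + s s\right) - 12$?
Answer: $- \frac{220829}{23} \approx -9601.3$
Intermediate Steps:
$o{\left(s \right)} = -12 + 2 s^{2}$ ($o{\left(s \right)} = \left(s^{2} + s^{2}\right) - 12 = 2 s^{2} - 12 = -12 + 2 s^{2}$)
$Z{\left(d \right)} = - \frac{-12 + 2 d^{2}}{d}$
$Z{\left(-46 \right)} - 9693 = \left(\left(-2\right) \left(-46\right) + \frac{12}{-46}\right) - 9693 = \left(92 + 12 \left(- \frac{1}{46}\right)\right) - 9693 = \left(92 - \frac{6}{23}\right) - 9693 = \frac{2110}{23} - 9693 = - \frac{220829}{23}$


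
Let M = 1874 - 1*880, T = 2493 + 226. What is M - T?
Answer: -1725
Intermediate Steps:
T = 2719
M = 994 (M = 1874 - 880 = 994)
M - T = 994 - 1*2719 = 994 - 2719 = -1725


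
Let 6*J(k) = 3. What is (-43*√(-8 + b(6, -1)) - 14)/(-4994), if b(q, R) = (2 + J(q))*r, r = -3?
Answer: 7/2497 + 43*I*√62/9988 ≈ 0.0028034 + 0.033899*I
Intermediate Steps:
J(k) = ½ (J(k) = (⅙)*3 = ½)
b(q, R) = -15/2 (b(q, R) = (2 + ½)*(-3) = (5/2)*(-3) = -15/2)
(-43*√(-8 + b(6, -1)) - 14)/(-4994) = (-43*√(-8 - 15/2) - 14)/(-4994) = (-43*I*√62/2 - 14)*(-1/4994) = (-14 - 43*I*√62/2)*(-1/4994) = 7/2497 + 43*I*√62/9988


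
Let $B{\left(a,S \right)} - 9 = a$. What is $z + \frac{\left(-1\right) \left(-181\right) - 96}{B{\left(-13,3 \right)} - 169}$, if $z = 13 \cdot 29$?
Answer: $\frac{65136}{173} \approx 376.51$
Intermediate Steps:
$B{\left(a,S \right)} = 9 + a$
$z = 377$
$z + \frac{\left(-1\right) \left(-181\right) - 96}{B{\left(-13,3 \right)} - 169} = 377 + \frac{\left(-1\right) \left(-181\right) - 96}{\left(9 - 13\right) - 169} = 377 + \frac{181 - 96}{-4 - 169} = 377 + \frac{85}{-173} = 377 + 85 \left(- \frac{1}{173}\right) = 377 - \frac{85}{173} = \frac{65136}{173}$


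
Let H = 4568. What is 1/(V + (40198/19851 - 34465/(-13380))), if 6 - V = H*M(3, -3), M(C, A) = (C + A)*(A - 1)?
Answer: 17707092/187710149 ≈ 0.094332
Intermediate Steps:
M(C, A) = (-1 + A)*(A + C) (M(C, A) = (A + C)*(-1 + A) = (-1 + A)*(A + C))
V = 6 (V = 6 - 4568*((-3)**2 - 1*(-3) - 1*3 - 3*3) = 6 - 4568*(9 + 3 - 3 - 9) = 6 - 4568*0 = 6 - 1*0 = 6 + 0 = 6)
1/(V + (40198/19851 - 34465/(-13380))) = 1/(6 + (40198/19851 - 34465/(-13380))) = 1/(6 + (40198*(1/19851) - 34465*(-1/13380))) = 1/(6 + (40198/19851 + 6893/2676)) = 1/(6 + 81467597/17707092) = 1/(187710149/17707092) = 17707092/187710149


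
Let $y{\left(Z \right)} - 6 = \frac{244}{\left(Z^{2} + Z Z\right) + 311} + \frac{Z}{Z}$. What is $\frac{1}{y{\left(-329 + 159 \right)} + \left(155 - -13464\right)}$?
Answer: $\frac{58111}{791820730} \approx 7.3389 \cdot 10^{-5}$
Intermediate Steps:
$y{\left(Z \right)} = 7 + \frac{244}{311 + 2 Z^{2}}$ ($y{\left(Z \right)} = 6 + \left(\frac{244}{\left(Z^{2} + Z Z\right) + 311} + \frac{Z}{Z}\right) = 6 + \left(\frac{244}{\left(Z^{2} + Z^{2}\right) + 311} + 1\right) = 6 + \left(\frac{244}{2 Z^{2} + 311} + 1\right) = 6 + \left(\frac{244}{311 + 2 Z^{2}} + 1\right) = 6 + \left(1 + \frac{244}{311 + 2 Z^{2}}\right) = 7 + \frac{244}{311 + 2 Z^{2}}$)
$\frac{1}{y{\left(-329 + 159 \right)} + \left(155 - -13464\right)} = \frac{1}{\frac{2421 + 14 \left(-329 + 159\right)^{2}}{311 + 2 \left(-329 + 159\right)^{2}} + \left(155 - -13464\right)} = \frac{1}{\frac{2421 + 14 \left(-170\right)^{2}}{311 + 2 \left(-170\right)^{2}} + \left(155 + 13464\right)} = \frac{1}{\frac{2421 + 14 \cdot 28900}{311 + 2 \cdot 28900} + 13619} = \frac{1}{\frac{2421 + 404600}{311 + 57800} + 13619} = \frac{1}{\frac{1}{58111} \cdot 407021 + 13619} = \frac{1}{\frac{407021}{58111} + 13619} = \frac{1}{\frac{791820730}{58111}} = \frac{58111}{791820730}$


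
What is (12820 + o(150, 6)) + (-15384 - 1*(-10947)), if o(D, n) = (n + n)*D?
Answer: 10183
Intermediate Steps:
o(D, n) = 2*D*n (o(D, n) = (2*n)*D = 2*D*n)
(12820 + o(150, 6)) + (-15384 - 1*(-10947)) = (12820 + 2*150*6) + (-15384 - 1*(-10947)) = (12820 + 1800) + (-15384 + 10947) = 14620 - 4437 = 10183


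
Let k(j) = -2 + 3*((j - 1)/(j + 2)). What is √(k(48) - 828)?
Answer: I*√82718/10 ≈ 28.761*I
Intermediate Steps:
k(j) = -2 + 3*(-1 + j)/(2 + j) (k(j) = -2 + 3*((-1 + j)/(2 + j)) = -2 + 3*(-1 + j)/(2 + j))
√(k(48) - 828) = √((-7 + 48)/(2 + 48) - 828) = √(41/50 - 828) = √(-41359/50) = I*√82718/10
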